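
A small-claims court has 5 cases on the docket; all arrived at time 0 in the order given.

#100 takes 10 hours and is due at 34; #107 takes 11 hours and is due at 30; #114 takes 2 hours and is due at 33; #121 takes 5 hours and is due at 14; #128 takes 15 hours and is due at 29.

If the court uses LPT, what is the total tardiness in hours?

LPT (decreasing processing time): #128 #107 #100 #121 #114.
#128: 0→15, due 29, tardiness 0
#107: 15→26, due 30, tardiness 0
#100: 26→36, due 34, tardiness 2
#121: 36→41, due 14, tardiness 27
#114: 41→43, due 33, tardiness 10
Sum = 0+0+2+27+10 = 39.

39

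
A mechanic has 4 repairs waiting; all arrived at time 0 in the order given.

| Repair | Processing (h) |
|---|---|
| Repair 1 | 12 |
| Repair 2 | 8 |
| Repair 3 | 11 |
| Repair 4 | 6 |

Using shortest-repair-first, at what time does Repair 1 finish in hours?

37

SPT (increasing processing time): Repair 4 Repair 2 Repair 3 Repair 1.
Repair 4: 0→6
Repair 2: 6→14
Repair 3: 14→25
Repair 1: 25→37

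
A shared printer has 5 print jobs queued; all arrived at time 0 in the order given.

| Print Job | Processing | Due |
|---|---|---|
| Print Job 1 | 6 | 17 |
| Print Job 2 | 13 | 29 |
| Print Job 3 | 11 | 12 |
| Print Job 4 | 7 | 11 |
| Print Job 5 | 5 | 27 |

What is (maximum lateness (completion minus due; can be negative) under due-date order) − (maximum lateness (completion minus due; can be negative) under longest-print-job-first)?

EDD (increasing due date): Print Job 4 Print Job 3 Print Job 1 Print Job 5 Print Job 2.
Print Job 4: 0→7, due 11, lateness -4
Print Job 3: 7→18, due 12, lateness 6
Print Job 1: 18→24, due 17, lateness 7
Print Job 5: 24→29, due 27, lateness 2
Print Job 2: 29→42, due 29, lateness 13
Maximum = 13.
LPT (decreasing processing time): Print Job 2 Print Job 3 Print Job 4 Print Job 1 Print Job 5.
Print Job 2: 0→13, due 29, lateness -16
Print Job 3: 13→24, due 12, lateness 12
Print Job 4: 24→31, due 11, lateness 20
Print Job 1: 31→37, due 17, lateness 20
Print Job 5: 37→42, due 27, lateness 15
Maximum = 20.
Difference = 13 − 20 = -7.

-7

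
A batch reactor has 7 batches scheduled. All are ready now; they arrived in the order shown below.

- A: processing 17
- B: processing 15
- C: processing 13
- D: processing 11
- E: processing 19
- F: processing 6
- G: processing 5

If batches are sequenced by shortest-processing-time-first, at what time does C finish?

SPT (increasing processing time): G F D C B A E.
G: 0→5
F: 5→11
D: 11→22
C: 22→35

35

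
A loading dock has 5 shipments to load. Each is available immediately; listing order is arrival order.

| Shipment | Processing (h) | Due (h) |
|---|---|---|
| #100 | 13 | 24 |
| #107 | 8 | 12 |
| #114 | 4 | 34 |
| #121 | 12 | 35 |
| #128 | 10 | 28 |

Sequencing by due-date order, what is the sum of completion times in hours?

EDD (increasing due date): #107 #100 #128 #114 #121.
#107: 0→8
#100: 8→21
#128: 21→31
#114: 31→35
#121: 35→47
Sum = 8+21+31+35+47 = 142.

142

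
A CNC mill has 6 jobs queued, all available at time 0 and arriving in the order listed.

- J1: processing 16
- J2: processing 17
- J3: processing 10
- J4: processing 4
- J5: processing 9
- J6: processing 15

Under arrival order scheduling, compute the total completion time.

266

FIFO (arrival order): J1 J2 J3 J4 J5 J6.
J1: 0→16
J2: 16→33
J3: 33→43
J4: 43→47
J5: 47→56
J6: 56→71
Sum = 16+33+43+47+56+71 = 266.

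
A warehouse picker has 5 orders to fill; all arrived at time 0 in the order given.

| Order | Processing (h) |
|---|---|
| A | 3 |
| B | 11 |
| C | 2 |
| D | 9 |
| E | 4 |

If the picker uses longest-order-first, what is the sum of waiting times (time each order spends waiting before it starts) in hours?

LPT (decreasing processing time): B D E A C.
B: waits 0, runs 0→11
D: waits 11, runs 11→20
E: waits 20, runs 20→24
A: waits 24, runs 24→27
C: waits 27, runs 27→29
Sum = 0+11+20+24+27 = 82.

82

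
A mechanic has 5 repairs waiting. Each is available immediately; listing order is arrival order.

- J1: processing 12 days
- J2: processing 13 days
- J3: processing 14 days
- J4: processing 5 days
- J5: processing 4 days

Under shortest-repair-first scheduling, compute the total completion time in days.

SPT (increasing processing time): J5 J4 J1 J2 J3.
J5: 0→4
J4: 4→9
J1: 9→21
J2: 21→34
J3: 34→48
Sum = 4+9+21+34+48 = 116.

116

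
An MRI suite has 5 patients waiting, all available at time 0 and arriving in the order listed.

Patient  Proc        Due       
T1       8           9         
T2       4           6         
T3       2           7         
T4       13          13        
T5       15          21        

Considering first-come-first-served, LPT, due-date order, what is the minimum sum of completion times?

FIFO (arrival order): T1 T2 T3 T4 T5.
T1: 0→8
T2: 8→12
T3: 12→14
T4: 14→27
T5: 27→42
Sum = 8+12+14+27+42 = 103.
LPT (decreasing processing time): T5 T4 T1 T2 T3.
T5: 0→15
T4: 15→28
T1: 28→36
T2: 36→40
T3: 40→42
Sum = 15+28+36+40+42 = 161.
EDD (increasing due date): T2 T3 T1 T4 T5.
T2: 0→4
T3: 4→6
T1: 6→14
T4: 14→27
T5: 27→42
Sum = 4+6+14+27+42 = 93.
FIFO 103, LPT 161, EDD 93 → minimum 93.

93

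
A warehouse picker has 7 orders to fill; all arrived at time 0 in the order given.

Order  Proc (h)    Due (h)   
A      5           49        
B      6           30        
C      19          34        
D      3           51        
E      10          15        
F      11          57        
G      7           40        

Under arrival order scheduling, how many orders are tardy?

FIFO (arrival order): A B C D E F G.
A: 0→5, due 49, tardiness 0
B: 5→11, due 30, tardiness 0
C: 11→30, due 34, tardiness 0
D: 30→33, due 51, tardiness 0
E: 33→43, due 15, tardiness 28
F: 43→54, due 57, tardiness 0
G: 54→61, due 40, tardiness 21
Late orders: 2.

2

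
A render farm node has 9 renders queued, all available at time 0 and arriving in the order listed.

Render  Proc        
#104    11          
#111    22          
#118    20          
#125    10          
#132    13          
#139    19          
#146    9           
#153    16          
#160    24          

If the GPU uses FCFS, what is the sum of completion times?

699

FIFO (arrival order): #104 #111 #118 #125 #132 #139 #146 #153 #160.
#104: 0→11
#111: 11→33
#118: 33→53
#125: 53→63
#132: 63→76
#139: 76→95
#146: 95→104
#153: 104→120
#160: 120→144
Sum = 11+33+53+63+76+95+104+120+144 = 699.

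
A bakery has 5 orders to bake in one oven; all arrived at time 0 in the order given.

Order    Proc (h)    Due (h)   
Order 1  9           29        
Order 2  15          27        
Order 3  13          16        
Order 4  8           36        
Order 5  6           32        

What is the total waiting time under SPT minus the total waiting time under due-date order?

SPT (increasing processing time): Order 5 Order 4 Order 1 Order 3 Order 2.
Order 5: waits 0, runs 0→6
Order 4: waits 6, runs 6→14
Order 1: waits 14, runs 14→23
Order 3: waits 23, runs 23→36
Order 2: waits 36, runs 36→51
Sum = 0+6+14+23+36 = 79.
EDD (increasing due date): Order 3 Order 2 Order 1 Order 5 Order 4.
Order 3: waits 0, runs 0→13
Order 2: waits 13, runs 13→28
Order 1: waits 28, runs 28→37
Order 5: waits 37, runs 37→43
Order 4: waits 43, runs 43→51
Sum = 0+13+28+37+43 = 121.
Difference = 79 − 121 = -42.

-42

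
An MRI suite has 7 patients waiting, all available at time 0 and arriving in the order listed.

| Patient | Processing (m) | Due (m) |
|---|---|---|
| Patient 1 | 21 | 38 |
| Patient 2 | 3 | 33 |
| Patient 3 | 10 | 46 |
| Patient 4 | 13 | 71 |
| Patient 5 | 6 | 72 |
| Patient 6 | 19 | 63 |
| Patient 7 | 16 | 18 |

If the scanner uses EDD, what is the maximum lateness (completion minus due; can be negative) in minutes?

EDD (increasing due date): Patient 7 Patient 2 Patient 1 Patient 3 Patient 6 Patient 4 Patient 5.
Patient 7: 0→16, due 18, lateness -2
Patient 2: 16→19, due 33, lateness -14
Patient 1: 19→40, due 38, lateness 2
Patient 3: 40→50, due 46, lateness 4
Patient 6: 50→69, due 63, lateness 6
Patient 4: 69→82, due 71, lateness 11
Patient 5: 82→88, due 72, lateness 16
Maximum = 16.

16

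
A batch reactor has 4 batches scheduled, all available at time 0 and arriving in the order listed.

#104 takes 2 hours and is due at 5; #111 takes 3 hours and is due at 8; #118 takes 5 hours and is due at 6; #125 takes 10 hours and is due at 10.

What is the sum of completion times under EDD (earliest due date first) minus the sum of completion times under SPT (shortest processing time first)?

EDD (increasing due date): #104 #118 #111 #125.
#104: 0→2
#118: 2→7
#111: 7→10
#125: 10→20
Sum = 2+7+10+20 = 39.
SPT (increasing processing time): #104 #111 #118 #125.
#104: 0→2
#111: 2→5
#118: 5→10
#125: 10→20
Sum = 2+5+10+20 = 37.
Difference = 39 − 37 = 2.

2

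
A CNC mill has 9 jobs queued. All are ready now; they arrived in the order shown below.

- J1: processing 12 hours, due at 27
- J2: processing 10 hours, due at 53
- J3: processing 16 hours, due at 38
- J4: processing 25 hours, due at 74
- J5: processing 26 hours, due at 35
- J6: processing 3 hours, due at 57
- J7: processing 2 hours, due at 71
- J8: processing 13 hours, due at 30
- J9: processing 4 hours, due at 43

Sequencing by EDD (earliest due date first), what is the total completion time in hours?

EDD (increasing due date): J1 J8 J5 J3 J9 J2 J6 J7 J4.
J1: 0→12
J8: 12→25
J5: 25→51
J3: 51→67
J9: 67→71
J2: 71→81
J6: 81→84
J7: 84→86
J4: 86→111
Sum = 12+25+51+67+71+81+84+86+111 = 588.

588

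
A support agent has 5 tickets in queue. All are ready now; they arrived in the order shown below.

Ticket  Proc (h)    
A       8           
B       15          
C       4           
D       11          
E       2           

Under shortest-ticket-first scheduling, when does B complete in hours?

40

SPT (increasing processing time): E C A D B.
E: 0→2
C: 2→6
A: 6→14
D: 14→25
B: 25→40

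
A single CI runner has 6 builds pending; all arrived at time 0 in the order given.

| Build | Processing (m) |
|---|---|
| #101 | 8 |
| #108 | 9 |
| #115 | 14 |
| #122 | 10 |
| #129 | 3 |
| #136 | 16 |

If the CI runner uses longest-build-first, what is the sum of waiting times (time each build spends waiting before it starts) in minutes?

LPT (decreasing processing time): #136 #115 #122 #108 #101 #129.
#136: waits 0, runs 0→16
#115: waits 16, runs 16→30
#122: waits 30, runs 30→40
#108: waits 40, runs 40→49
#101: waits 49, runs 49→57
#129: waits 57, runs 57→60
Sum = 0+16+30+40+49+57 = 192.

192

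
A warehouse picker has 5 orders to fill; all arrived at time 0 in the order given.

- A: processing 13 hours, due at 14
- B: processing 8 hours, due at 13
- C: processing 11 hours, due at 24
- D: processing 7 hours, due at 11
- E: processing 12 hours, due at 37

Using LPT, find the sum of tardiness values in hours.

83

LPT (decreasing processing time): A E C B D.
A: 0→13, due 14, tardiness 0
E: 13→25, due 37, tardiness 0
C: 25→36, due 24, tardiness 12
B: 36→44, due 13, tardiness 31
D: 44→51, due 11, tardiness 40
Sum = 0+0+12+31+40 = 83.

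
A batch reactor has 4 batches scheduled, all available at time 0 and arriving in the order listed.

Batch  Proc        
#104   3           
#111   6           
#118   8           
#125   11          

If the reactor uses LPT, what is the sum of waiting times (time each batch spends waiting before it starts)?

55

LPT (decreasing processing time): #125 #118 #111 #104.
#125: waits 0, runs 0→11
#118: waits 11, runs 11→19
#111: waits 19, runs 19→25
#104: waits 25, runs 25→28
Sum = 0+11+19+25 = 55.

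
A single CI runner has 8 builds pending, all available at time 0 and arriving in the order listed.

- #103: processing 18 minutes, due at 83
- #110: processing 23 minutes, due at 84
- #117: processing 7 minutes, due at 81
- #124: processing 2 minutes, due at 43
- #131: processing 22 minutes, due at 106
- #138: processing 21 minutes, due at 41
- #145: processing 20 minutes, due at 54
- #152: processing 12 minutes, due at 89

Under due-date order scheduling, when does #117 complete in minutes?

50

EDD (increasing due date): #138 #124 #145 #117 #103 #110 #152 #131.
#138: 0→21
#124: 21→23
#145: 23→43
#117: 43→50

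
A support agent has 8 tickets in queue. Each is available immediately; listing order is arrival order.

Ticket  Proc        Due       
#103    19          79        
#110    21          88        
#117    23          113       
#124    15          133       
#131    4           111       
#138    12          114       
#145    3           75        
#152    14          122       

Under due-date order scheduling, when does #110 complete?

43

EDD (increasing due date): #145 #103 #110 #131 #117 #138 #152 #124.
#145: 0→3
#103: 3→22
#110: 22→43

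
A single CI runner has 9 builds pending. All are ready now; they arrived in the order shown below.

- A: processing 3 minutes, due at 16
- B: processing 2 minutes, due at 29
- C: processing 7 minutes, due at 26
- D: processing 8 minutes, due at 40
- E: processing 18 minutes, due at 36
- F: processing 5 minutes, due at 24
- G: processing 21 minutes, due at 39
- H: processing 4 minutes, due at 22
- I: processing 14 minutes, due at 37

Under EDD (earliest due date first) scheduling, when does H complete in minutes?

7

EDD (increasing due date): A H F C B E I G D.
A: 0→3
H: 3→7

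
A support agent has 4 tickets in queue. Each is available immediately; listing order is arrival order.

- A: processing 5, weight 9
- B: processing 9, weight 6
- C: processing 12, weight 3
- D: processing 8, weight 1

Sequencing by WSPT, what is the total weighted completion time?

241

WSPT (decreasing weight/processing-time ratio): A B C D.
A: finishes 5, weight 9, w·C = 45
B: finishes 14, weight 6, w·C = 84
C: finishes 26, weight 3, w·C = 78
D: finishes 34, weight 1, w·C = 34
Sum = 45+84+78+34 = 241.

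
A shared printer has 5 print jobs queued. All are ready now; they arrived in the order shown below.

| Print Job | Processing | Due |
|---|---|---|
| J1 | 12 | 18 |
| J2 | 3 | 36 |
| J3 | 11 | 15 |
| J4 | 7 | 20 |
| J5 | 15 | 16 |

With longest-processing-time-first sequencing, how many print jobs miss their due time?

4

LPT (decreasing processing time): J5 J1 J3 J4 J2.
J5: 0→15, due 16, tardiness 0
J1: 15→27, due 18, tardiness 9
J3: 27→38, due 15, tardiness 23
J4: 38→45, due 20, tardiness 25
J2: 45→48, due 36, tardiness 12
Late print jobs: 4.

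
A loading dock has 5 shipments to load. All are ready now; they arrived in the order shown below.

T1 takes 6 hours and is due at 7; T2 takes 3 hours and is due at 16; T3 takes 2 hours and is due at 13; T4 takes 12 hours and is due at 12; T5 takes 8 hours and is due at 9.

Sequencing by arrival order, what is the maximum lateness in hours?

FIFO (arrival order): T1 T2 T3 T4 T5.
T1: 0→6, due 7, lateness -1
T2: 6→9, due 16, lateness -7
T3: 9→11, due 13, lateness -2
T4: 11→23, due 12, lateness 11
T5: 23→31, due 9, lateness 22
Maximum = 22.

22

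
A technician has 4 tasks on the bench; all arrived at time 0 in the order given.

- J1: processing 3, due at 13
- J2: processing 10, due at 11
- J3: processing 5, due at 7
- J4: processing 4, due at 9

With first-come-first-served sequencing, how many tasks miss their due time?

FIFO (arrival order): J1 J2 J3 J4.
J1: 0→3, due 13, tardiness 0
J2: 3→13, due 11, tardiness 2
J3: 13→18, due 7, tardiness 11
J4: 18→22, due 9, tardiness 13
Late tasks: 3.

3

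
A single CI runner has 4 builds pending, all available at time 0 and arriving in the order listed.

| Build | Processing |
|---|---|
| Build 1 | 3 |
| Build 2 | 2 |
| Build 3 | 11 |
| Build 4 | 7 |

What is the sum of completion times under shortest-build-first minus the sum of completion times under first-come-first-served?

-5

SPT (increasing processing time): Build 2 Build 1 Build 4 Build 3.
Build 2: 0→2
Build 1: 2→5
Build 4: 5→12
Build 3: 12→23
Sum = 2+5+12+23 = 42.
FIFO (arrival order): Build 1 Build 2 Build 3 Build 4.
Build 1: 0→3
Build 2: 3→5
Build 3: 5→16
Build 4: 16→23
Sum = 3+5+16+23 = 47.
Difference = 42 − 47 = -5.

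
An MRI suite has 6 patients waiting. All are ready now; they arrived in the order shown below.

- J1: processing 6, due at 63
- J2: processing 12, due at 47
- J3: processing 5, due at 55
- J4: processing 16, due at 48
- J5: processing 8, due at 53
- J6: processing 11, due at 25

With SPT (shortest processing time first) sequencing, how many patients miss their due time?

2

SPT (increasing processing time): J3 J1 J5 J6 J2 J4.
J3: 0→5, due 55, tardiness 0
J1: 5→11, due 63, tardiness 0
J5: 11→19, due 53, tardiness 0
J6: 19→30, due 25, tardiness 5
J2: 30→42, due 47, tardiness 0
J4: 42→58, due 48, tardiness 10
Late patients: 2.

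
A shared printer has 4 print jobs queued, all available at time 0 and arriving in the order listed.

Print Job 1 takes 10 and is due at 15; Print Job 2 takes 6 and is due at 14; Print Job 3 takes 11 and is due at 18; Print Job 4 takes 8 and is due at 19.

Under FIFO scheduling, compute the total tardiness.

FIFO (arrival order): Print Job 1 Print Job 2 Print Job 3 Print Job 4.
Print Job 1: 0→10, due 15, tardiness 0
Print Job 2: 10→16, due 14, tardiness 2
Print Job 3: 16→27, due 18, tardiness 9
Print Job 4: 27→35, due 19, tardiness 16
Sum = 0+2+9+16 = 27.

27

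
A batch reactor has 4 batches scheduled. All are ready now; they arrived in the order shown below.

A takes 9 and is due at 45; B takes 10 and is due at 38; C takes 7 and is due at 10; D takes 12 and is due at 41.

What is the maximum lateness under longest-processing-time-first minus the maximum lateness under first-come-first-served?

12

LPT (decreasing processing time): D B A C.
D: 0→12, due 41, lateness -29
B: 12→22, due 38, lateness -16
A: 22→31, due 45, lateness -14
C: 31→38, due 10, lateness 28
Maximum = 28.
FIFO (arrival order): A B C D.
A: 0→9, due 45, lateness -36
B: 9→19, due 38, lateness -19
C: 19→26, due 10, lateness 16
D: 26→38, due 41, lateness -3
Maximum = 16.
Difference = 28 − 16 = 12.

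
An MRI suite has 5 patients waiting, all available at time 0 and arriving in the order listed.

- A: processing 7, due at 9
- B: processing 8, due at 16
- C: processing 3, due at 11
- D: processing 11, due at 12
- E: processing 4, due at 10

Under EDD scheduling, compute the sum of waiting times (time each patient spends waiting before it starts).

57

EDD (increasing due date): A E C D B.
A: waits 0, runs 0→7
E: waits 7, runs 7→11
C: waits 11, runs 11→14
D: waits 14, runs 14→25
B: waits 25, runs 25→33
Sum = 0+7+11+14+25 = 57.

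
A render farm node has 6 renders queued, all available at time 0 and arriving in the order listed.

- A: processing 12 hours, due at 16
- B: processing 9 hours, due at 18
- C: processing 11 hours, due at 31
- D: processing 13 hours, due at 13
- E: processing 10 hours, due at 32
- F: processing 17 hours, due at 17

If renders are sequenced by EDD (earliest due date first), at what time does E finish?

72

EDD (increasing due date): D A F B C E.
D: 0→13
A: 13→25
F: 25→42
B: 42→51
C: 51→62
E: 62→72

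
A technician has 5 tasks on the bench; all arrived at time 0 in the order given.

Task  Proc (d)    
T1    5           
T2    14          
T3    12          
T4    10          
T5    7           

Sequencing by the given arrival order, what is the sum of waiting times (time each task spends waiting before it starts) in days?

96

FIFO (arrival order): T1 T2 T3 T4 T5.
T1: waits 0, runs 0→5
T2: waits 5, runs 5→19
T3: waits 19, runs 19→31
T4: waits 31, runs 31→41
T5: waits 41, runs 41→48
Sum = 0+5+19+31+41 = 96.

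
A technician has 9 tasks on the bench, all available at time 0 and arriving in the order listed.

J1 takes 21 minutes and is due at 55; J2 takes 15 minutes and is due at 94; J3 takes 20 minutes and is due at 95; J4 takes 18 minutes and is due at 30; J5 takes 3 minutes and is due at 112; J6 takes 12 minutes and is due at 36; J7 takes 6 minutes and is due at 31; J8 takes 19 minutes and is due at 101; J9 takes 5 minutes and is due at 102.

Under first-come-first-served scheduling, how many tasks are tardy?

5

FIFO (arrival order): J1 J2 J3 J4 J5 J6 J7 J8 J9.
J1: 0→21, due 55, tardiness 0
J2: 21→36, due 94, tardiness 0
J3: 36→56, due 95, tardiness 0
J4: 56→74, due 30, tardiness 44
J5: 74→77, due 112, tardiness 0
J6: 77→89, due 36, tardiness 53
J7: 89→95, due 31, tardiness 64
J8: 95→114, due 101, tardiness 13
J9: 114→119, due 102, tardiness 17
Late tasks: 5.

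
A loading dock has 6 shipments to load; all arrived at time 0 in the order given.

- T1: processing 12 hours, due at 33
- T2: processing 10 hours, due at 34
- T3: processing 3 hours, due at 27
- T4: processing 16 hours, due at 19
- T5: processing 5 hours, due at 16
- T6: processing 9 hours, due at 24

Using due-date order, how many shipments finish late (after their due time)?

EDD (increasing due date): T5 T4 T6 T3 T1 T2.
T5: 0→5, due 16, tardiness 0
T4: 5→21, due 19, tardiness 2
T6: 21→30, due 24, tardiness 6
T3: 30→33, due 27, tardiness 6
T1: 33→45, due 33, tardiness 12
T2: 45→55, due 34, tardiness 21
Late shipments: 5.

5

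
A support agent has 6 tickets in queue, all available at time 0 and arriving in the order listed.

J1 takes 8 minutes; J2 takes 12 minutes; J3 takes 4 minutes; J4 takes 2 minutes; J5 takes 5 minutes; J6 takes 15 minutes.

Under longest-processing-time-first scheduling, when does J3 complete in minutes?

LPT (decreasing processing time): J6 J2 J1 J5 J3 J4.
J6: 0→15
J2: 15→27
J1: 27→35
J5: 35→40
J3: 40→44

44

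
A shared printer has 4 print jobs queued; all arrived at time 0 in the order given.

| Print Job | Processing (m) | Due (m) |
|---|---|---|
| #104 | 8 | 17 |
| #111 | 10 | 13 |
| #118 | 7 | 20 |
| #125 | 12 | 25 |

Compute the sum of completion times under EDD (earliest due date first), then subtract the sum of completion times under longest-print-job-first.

-11

EDD (increasing due date): #111 #104 #118 #125.
#111: 0→10
#104: 10→18
#118: 18→25
#125: 25→37
Sum = 10+18+25+37 = 90.
LPT (decreasing processing time): #125 #111 #104 #118.
#125: 0→12
#111: 12→22
#104: 22→30
#118: 30→37
Sum = 12+22+30+37 = 101.
Difference = 90 − 101 = -11.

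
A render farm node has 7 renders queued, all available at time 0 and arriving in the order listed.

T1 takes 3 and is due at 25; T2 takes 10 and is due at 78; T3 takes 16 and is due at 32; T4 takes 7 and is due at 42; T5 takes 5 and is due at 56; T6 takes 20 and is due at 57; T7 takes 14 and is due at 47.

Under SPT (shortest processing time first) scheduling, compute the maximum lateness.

23

SPT (increasing processing time): T1 T5 T4 T2 T7 T3 T6.
T1: 0→3, due 25, lateness -22
T5: 3→8, due 56, lateness -48
T4: 8→15, due 42, lateness -27
T2: 15→25, due 78, lateness -53
T7: 25→39, due 47, lateness -8
T3: 39→55, due 32, lateness 23
T6: 55→75, due 57, lateness 18
Maximum = 23.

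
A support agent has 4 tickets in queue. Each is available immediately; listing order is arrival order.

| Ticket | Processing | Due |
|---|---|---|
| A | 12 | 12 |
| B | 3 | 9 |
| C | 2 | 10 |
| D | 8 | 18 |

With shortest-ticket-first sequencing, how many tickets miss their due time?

SPT (increasing processing time): C B D A.
C: 0→2, due 10, tardiness 0
B: 2→5, due 9, tardiness 0
D: 5→13, due 18, tardiness 0
A: 13→25, due 12, tardiness 13
Late tickets: 1.

1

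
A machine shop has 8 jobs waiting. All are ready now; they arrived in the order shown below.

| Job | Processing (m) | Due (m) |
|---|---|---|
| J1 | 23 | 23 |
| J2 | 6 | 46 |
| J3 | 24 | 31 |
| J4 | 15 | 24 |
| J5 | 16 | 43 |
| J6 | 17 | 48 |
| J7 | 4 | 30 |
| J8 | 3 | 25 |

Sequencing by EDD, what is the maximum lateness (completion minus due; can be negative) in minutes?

60

EDD (increasing due date): J1 J4 J8 J7 J3 J5 J2 J6.
J1: 0→23, due 23, lateness 0
J4: 23→38, due 24, lateness 14
J8: 38→41, due 25, lateness 16
J7: 41→45, due 30, lateness 15
J3: 45→69, due 31, lateness 38
J5: 69→85, due 43, lateness 42
J2: 85→91, due 46, lateness 45
J6: 91→108, due 48, lateness 60
Maximum = 60.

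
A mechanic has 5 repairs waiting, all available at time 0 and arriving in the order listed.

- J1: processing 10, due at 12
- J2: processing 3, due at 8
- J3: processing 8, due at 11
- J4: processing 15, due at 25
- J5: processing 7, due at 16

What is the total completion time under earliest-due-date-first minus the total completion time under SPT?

EDD (increasing due date): J2 J3 J1 J5 J4.
J2: 0→3
J3: 3→11
J1: 11→21
J5: 21→28
J4: 28→43
Sum = 3+11+21+28+43 = 106.
SPT (increasing processing time): J2 J5 J3 J1 J4.
J2: 0→3
J5: 3→10
J3: 10→18
J1: 18→28
J4: 28→43
Sum = 3+10+18+28+43 = 102.
Difference = 106 − 102 = 4.

4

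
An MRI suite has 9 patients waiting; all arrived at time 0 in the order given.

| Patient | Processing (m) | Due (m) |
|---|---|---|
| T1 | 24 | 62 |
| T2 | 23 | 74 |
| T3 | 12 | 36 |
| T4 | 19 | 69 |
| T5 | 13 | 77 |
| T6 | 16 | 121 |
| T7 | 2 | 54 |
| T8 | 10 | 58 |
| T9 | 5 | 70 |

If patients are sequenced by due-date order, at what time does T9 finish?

72

EDD (increasing due date): T3 T7 T8 T1 T4 T9 T2 T5 T6.
T3: 0→12
T7: 12→14
T8: 14→24
T1: 24→48
T4: 48→67
T9: 67→72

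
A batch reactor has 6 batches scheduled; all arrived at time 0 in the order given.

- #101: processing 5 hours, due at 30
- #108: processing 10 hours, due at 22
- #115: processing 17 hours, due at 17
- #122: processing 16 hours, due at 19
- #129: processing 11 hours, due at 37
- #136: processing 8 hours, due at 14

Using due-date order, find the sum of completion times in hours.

EDD (increasing due date): #136 #115 #122 #108 #101 #129.
#136: 0→8
#115: 8→25
#122: 25→41
#108: 41→51
#101: 51→56
#129: 56→67
Sum = 8+25+41+51+56+67 = 248.

248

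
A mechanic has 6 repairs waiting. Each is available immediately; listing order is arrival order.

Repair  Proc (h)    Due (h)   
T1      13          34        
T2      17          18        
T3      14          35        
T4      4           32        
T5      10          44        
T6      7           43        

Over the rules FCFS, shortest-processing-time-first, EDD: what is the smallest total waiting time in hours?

118

FIFO (arrival order): T1 T2 T3 T4 T5 T6.
T1: waits 0, runs 0→13
T2: waits 13, runs 13→30
T3: waits 30, runs 30→44
T4: waits 44, runs 44→48
T5: waits 48, runs 48→58
T6: waits 58, runs 58→65
Sum = 0+13+30+44+48+58 = 193.
SPT (increasing processing time): T4 T6 T5 T1 T3 T2.
T4: waits 0, runs 0→4
T6: waits 4, runs 4→11
T5: waits 11, runs 11→21
T1: waits 21, runs 21→34
T3: waits 34, runs 34→48
T2: waits 48, runs 48→65
Sum = 0+4+11+21+34+48 = 118.
EDD (increasing due date): T2 T4 T1 T3 T6 T5.
T2: waits 0, runs 0→17
T4: waits 17, runs 17→21
T1: waits 21, runs 21→34
T3: waits 34, runs 34→48
T6: waits 48, runs 48→55
T5: waits 55, runs 55→65
Sum = 0+17+21+34+48+55 = 175.
FIFO 193, SPT 118, EDD 175 → minimum 118.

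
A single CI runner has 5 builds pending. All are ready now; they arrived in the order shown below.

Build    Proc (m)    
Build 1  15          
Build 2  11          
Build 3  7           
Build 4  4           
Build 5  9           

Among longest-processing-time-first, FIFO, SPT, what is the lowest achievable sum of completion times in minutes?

112

LPT (decreasing processing time): Build 1 Build 2 Build 5 Build 3 Build 4.
Build 1: 0→15
Build 2: 15→26
Build 5: 26→35
Build 3: 35→42
Build 4: 42→46
Sum = 15+26+35+42+46 = 164.
FIFO (arrival order): Build 1 Build 2 Build 3 Build 4 Build 5.
Build 1: 0→15
Build 2: 15→26
Build 3: 26→33
Build 4: 33→37
Build 5: 37→46
Sum = 15+26+33+37+46 = 157.
SPT (increasing processing time): Build 4 Build 3 Build 5 Build 2 Build 1.
Build 4: 0→4
Build 3: 4→11
Build 5: 11→20
Build 2: 20→31
Build 1: 31→46
Sum = 4+11+20+31+46 = 112.
LPT 164, FIFO 157, SPT 112 → minimum 112.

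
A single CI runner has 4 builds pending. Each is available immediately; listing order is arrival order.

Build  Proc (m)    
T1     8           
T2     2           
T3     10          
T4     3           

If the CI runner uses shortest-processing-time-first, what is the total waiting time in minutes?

SPT (increasing processing time): T2 T4 T1 T3.
T2: waits 0, runs 0→2
T4: waits 2, runs 2→5
T1: waits 5, runs 5→13
T3: waits 13, runs 13→23
Sum = 0+2+5+13 = 20.

20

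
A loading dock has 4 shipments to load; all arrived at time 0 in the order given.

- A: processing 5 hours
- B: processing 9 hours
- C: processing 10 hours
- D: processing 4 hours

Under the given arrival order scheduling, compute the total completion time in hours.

71

FIFO (arrival order): A B C D.
A: 0→5
B: 5→14
C: 14→24
D: 24→28
Sum = 5+14+24+28 = 71.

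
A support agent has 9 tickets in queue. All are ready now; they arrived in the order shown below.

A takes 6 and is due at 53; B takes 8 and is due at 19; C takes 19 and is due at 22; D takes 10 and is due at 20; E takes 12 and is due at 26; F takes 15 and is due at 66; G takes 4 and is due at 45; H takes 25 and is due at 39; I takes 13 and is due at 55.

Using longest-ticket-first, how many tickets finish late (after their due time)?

7

LPT (decreasing processing time): H C F I E D B A G.
H: 0→25, due 39, tardiness 0
C: 25→44, due 22, tardiness 22
F: 44→59, due 66, tardiness 0
I: 59→72, due 55, tardiness 17
E: 72→84, due 26, tardiness 58
D: 84→94, due 20, tardiness 74
B: 94→102, due 19, tardiness 83
A: 102→108, due 53, tardiness 55
G: 108→112, due 45, tardiness 67
Late tickets: 7.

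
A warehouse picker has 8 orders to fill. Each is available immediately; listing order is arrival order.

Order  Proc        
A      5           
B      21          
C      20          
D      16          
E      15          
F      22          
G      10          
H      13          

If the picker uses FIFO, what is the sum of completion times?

546

FIFO (arrival order): A B C D E F G H.
A: 0→5
B: 5→26
C: 26→46
D: 46→62
E: 62→77
F: 77→99
G: 99→109
H: 109→122
Sum = 5+26+46+62+77+99+109+122 = 546.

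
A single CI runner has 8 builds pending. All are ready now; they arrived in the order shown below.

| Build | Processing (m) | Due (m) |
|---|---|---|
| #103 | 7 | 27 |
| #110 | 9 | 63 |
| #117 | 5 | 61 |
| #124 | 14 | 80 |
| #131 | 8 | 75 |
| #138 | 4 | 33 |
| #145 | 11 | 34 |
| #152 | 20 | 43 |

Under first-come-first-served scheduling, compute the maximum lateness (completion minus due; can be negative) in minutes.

FIFO (arrival order): #103 #110 #117 #124 #131 #138 #145 #152.
#103: 0→7, due 27, lateness -20
#110: 7→16, due 63, lateness -47
#117: 16→21, due 61, lateness -40
#124: 21→35, due 80, lateness -45
#131: 35→43, due 75, lateness -32
#138: 43→47, due 33, lateness 14
#145: 47→58, due 34, lateness 24
#152: 58→78, due 43, lateness 35
Maximum = 35.

35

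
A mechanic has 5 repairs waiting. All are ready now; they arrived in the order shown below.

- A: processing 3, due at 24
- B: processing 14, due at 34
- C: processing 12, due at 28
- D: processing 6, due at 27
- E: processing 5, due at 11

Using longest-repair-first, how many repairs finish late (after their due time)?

LPT (decreasing processing time): B C D E A.
B: 0→14, due 34, tardiness 0
C: 14→26, due 28, tardiness 0
D: 26→32, due 27, tardiness 5
E: 32→37, due 11, tardiness 26
A: 37→40, due 24, tardiness 16
Late repairs: 3.

3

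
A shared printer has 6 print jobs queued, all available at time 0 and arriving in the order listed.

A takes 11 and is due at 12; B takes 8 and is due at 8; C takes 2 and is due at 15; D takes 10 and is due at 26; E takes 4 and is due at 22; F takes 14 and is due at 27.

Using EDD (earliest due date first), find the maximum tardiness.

EDD (increasing due date): B A C E D F.
B: 0→8, due 8, tardiness 0
A: 8→19, due 12, tardiness 7
C: 19→21, due 15, tardiness 6
E: 21→25, due 22, tardiness 3
D: 25→35, due 26, tardiness 9
F: 35→49, due 27, tardiness 22
Maximum = 22.

22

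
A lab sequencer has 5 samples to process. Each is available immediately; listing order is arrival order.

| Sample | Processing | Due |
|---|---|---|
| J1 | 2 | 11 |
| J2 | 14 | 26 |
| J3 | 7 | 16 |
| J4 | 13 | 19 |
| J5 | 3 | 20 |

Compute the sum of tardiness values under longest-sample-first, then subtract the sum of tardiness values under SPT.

LPT (decreasing processing time): J2 J4 J3 J5 J1.
J2: 0→14, due 26, tardiness 0
J4: 14→27, due 19, tardiness 8
J3: 27→34, due 16, tardiness 18
J5: 34→37, due 20, tardiness 17
J1: 37→39, due 11, tardiness 28
Sum = 0+8+18+17+28 = 71.
SPT (increasing processing time): J1 J5 J3 J4 J2.
J1: 0→2, due 11, tardiness 0
J5: 2→5, due 20, tardiness 0
J3: 5→12, due 16, tardiness 0
J4: 12→25, due 19, tardiness 6
J2: 25→39, due 26, tardiness 13
Sum = 0+0+0+6+13 = 19.
Difference = 71 − 19 = 52.

52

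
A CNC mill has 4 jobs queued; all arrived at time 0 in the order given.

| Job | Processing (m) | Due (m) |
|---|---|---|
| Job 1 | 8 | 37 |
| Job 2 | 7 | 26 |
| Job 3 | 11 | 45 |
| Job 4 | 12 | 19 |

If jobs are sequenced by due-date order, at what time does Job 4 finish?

12

EDD (increasing due date): Job 4 Job 2 Job 1 Job 3.
Job 4: 0→12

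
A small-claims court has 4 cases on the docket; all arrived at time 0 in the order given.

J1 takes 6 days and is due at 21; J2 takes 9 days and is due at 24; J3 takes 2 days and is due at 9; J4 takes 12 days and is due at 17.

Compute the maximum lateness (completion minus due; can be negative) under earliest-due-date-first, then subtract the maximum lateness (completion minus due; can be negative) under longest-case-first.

EDD (increasing due date): J3 J4 J1 J2.
J3: 0→2, due 9, lateness -7
J4: 2→14, due 17, lateness -3
J1: 14→20, due 21, lateness -1
J2: 20→29, due 24, lateness 5
Maximum = 5.
LPT (decreasing processing time): J4 J2 J1 J3.
J4: 0→12, due 17, lateness -5
J2: 12→21, due 24, lateness -3
J1: 21→27, due 21, lateness 6
J3: 27→29, due 9, lateness 20
Maximum = 20.
Difference = 5 − 20 = -15.

-15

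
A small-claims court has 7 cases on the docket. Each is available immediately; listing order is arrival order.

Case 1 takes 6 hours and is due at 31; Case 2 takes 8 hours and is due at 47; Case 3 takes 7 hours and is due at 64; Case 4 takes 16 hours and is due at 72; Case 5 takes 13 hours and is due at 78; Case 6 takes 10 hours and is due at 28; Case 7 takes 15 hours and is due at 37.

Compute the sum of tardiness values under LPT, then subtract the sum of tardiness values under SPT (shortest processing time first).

LPT (decreasing processing time): Case 4 Case 7 Case 5 Case 6 Case 2 Case 3 Case 1.
Case 4: 0→16, due 72, tardiness 0
Case 7: 16→31, due 37, tardiness 0
Case 5: 31→44, due 78, tardiness 0
Case 6: 44→54, due 28, tardiness 26
Case 2: 54→62, due 47, tardiness 15
Case 3: 62→69, due 64, tardiness 5
Case 1: 69→75, due 31, tardiness 44
Sum = 0+0+0+26+15+5+44 = 90.
SPT (increasing processing time): Case 1 Case 3 Case 2 Case 6 Case 5 Case 7 Case 4.
Case 1: 0→6, due 31, tardiness 0
Case 3: 6→13, due 64, tardiness 0
Case 2: 13→21, due 47, tardiness 0
Case 6: 21→31, due 28, tardiness 3
Case 5: 31→44, due 78, tardiness 0
Case 7: 44→59, due 37, tardiness 22
Case 4: 59→75, due 72, tardiness 3
Sum = 0+0+0+3+0+22+3 = 28.
Difference = 90 − 28 = 62.

62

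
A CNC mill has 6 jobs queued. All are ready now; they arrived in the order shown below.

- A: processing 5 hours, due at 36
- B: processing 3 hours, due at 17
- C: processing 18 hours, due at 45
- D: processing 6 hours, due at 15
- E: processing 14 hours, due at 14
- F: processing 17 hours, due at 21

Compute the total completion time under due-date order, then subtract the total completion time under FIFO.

25

EDD (increasing due date): E D B F A C.
E: 0→14
D: 14→20
B: 20→23
F: 23→40
A: 40→45
C: 45→63
Sum = 14+20+23+40+45+63 = 205.
FIFO (arrival order): A B C D E F.
A: 0→5
B: 5→8
C: 8→26
D: 26→32
E: 32→46
F: 46→63
Sum = 5+8+26+32+46+63 = 180.
Difference = 205 − 180 = 25.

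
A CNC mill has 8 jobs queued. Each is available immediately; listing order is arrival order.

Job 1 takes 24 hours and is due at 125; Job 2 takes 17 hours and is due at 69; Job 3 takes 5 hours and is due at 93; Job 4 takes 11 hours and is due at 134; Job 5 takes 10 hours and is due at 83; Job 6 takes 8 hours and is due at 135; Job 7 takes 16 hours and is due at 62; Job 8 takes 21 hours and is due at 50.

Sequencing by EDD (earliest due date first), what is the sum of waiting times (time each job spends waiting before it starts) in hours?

442

EDD (increasing due date): Job 8 Job 7 Job 2 Job 5 Job 3 Job 1 Job 4 Job 6.
Job 8: waits 0, runs 0→21
Job 7: waits 21, runs 21→37
Job 2: waits 37, runs 37→54
Job 5: waits 54, runs 54→64
Job 3: waits 64, runs 64→69
Job 1: waits 69, runs 69→93
Job 4: waits 93, runs 93→104
Job 6: waits 104, runs 104→112
Sum = 0+21+37+54+64+69+93+104 = 442.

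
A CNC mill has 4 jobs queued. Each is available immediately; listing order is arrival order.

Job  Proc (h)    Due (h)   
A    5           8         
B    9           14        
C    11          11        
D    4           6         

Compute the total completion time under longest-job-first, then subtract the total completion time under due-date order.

LPT (decreasing processing time): C B A D.
C: 0→11
B: 11→20
A: 20→25
D: 25→29
Sum = 11+20+25+29 = 85.
EDD (increasing due date): D A C B.
D: 0→4
A: 4→9
C: 9→20
B: 20→29
Sum = 4+9+20+29 = 62.
Difference = 85 − 62 = 23.

23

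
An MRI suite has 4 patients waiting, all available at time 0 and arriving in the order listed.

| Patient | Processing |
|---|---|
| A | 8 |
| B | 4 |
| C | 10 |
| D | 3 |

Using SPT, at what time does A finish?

15

SPT (increasing processing time): D B A C.
D: 0→3
B: 3→7
A: 7→15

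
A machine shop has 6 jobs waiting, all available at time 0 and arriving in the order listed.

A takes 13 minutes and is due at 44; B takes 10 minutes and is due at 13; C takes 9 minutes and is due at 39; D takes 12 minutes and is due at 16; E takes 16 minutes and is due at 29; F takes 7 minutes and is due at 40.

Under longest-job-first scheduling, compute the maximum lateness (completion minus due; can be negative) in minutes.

LPT (decreasing processing time): E A D B C F.
E: 0→16, due 29, lateness -13
A: 16→29, due 44, lateness -15
D: 29→41, due 16, lateness 25
B: 41→51, due 13, lateness 38
C: 51→60, due 39, lateness 21
F: 60→67, due 40, lateness 27
Maximum = 38.

38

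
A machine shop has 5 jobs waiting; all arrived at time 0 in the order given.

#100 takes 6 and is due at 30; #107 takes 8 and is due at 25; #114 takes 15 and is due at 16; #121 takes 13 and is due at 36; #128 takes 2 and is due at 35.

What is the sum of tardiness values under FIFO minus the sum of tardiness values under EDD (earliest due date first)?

20

FIFO (arrival order): #100 #107 #114 #121 #128.
#100: 0→6, due 30, tardiness 0
#107: 6→14, due 25, tardiness 0
#114: 14→29, due 16, tardiness 13
#121: 29→42, due 36, tardiness 6
#128: 42→44, due 35, tardiness 9
Sum = 0+0+13+6+9 = 28.
EDD (increasing due date): #114 #107 #100 #128 #121.
#114: 0→15, due 16, tardiness 0
#107: 15→23, due 25, tardiness 0
#100: 23→29, due 30, tardiness 0
#128: 29→31, due 35, tardiness 0
#121: 31→44, due 36, tardiness 8
Sum = 0+0+0+0+8 = 8.
Difference = 28 − 8 = 20.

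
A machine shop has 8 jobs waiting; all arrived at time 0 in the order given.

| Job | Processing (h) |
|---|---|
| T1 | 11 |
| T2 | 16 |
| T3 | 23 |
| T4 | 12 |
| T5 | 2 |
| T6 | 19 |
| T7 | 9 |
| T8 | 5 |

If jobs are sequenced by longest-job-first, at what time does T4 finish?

70

LPT (decreasing processing time): T3 T6 T2 T4 T1 T7 T8 T5.
T3: 0→23
T6: 23→42
T2: 42→58
T4: 58→70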